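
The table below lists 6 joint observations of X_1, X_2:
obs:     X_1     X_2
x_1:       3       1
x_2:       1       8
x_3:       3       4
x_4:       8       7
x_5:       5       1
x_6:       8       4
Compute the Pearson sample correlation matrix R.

Step 1 — column means:
  mean(X_1) = (3 + 1 + 3 + 8 + 5 + 8) / 6 = 28/6 = 4.6667
  mean(X_2) = (1 + 8 + 4 + 7 + 1 + 4) / 6 = 25/6 = 4.1667

Step 2 — sample variances and covariances s[i,j] = (1/(n-1)) · Σ_k (x_{k,i} - mean_i) · (x_{k,j} - mean_j), with n-1 = 5:
  s[X_1,X_1] = ((-1.6667)·(-1.6667) + (-3.6667)·(-3.6667) + (-1.6667)·(-1.6667) + (3.3333)·(3.3333) + (0.3333)·(0.3333) + (3.3333)·(3.3333)) / 5 = 41.3333/5 = 8.2667
  s[X_1,X_2] = ((-1.6667)·(-3.1667) + (-3.6667)·(3.8333) + (-1.6667)·(-0.1667) + (3.3333)·(2.8333) + (0.3333)·(-3.1667) + (3.3333)·(-0.1667)) / 5 = -0.6667/5 = -0.1333
  s[X_2,X_2] = ((-3.1667)·(-3.1667) + (3.8333)·(3.8333) + (-0.1667)·(-0.1667) + (2.8333)·(2.8333) + (-3.1667)·(-3.1667) + (-0.1667)·(-0.1667)) / 5 = 42.8333/5 = 8.5667
  Sample standard deviations s_i = √(s[i,i]):
  s(X_1) = √(8.2667) = 2.8752
  s(X_2) = √(8.5667) = 2.9269

Step 3 — r_{ij} = s_{ij} / (s_i · s_j):
  r[X_1,X_1] = 1 (diagonal).
  r[X_1,X_2] = -0.1333 / (2.8752 · 2.9269) = -0.1333 / 8.4153 = -0.0158
  r[X_2,X_2] = 1 (diagonal).

R is symmetric with unit diagonal. Assembling:

R = [[1, -0.0158],
 [-0.0158, 1]]


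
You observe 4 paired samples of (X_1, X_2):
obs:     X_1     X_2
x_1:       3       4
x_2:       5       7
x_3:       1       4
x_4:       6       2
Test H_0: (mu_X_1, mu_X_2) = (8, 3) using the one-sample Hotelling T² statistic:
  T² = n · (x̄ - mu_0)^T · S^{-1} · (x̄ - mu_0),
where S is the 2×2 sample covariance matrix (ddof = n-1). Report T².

Step 1 — sample mean vector:
  mean(X_1) = (3 + 5 + 1 + 6) / 4 = 15/4 = 3.75
  mean(X_2) = (4 + 7 + 4 + 2) / 4 = 17/4 = 4.25
  x̄ = (3.75, 4.25),  deviation x̄ - mu_0 = (3.75, 4.25) - (8, 3) = (-4.25, 1.25).

Step 2 — sample covariance matrix, S[i,j] = (1/(n-1)) · Σ_k (x_{k,i} - mean_i) · (x_{k,j} - mean_j), divisor n-1 = 3:
  S[X_1,X_1] = ((-0.75)·(-0.75) + (1.25)·(1.25) + (-2.75)·(-2.75) + (2.25)·(2.25)) / 3 = 14.75/3 = 4.9167
  S[X_1,X_2] = ((-0.75)·(-0.25) + (1.25)·(2.75) + (-2.75)·(-0.25) + (2.25)·(-2.25)) / 3 = -0.75/3 = -0.25
  S[X_2,X_2] = ((-0.25)·(-0.25) + (2.75)·(2.75) + (-0.25)·(-0.25) + (-2.25)·(-2.25)) / 3 = 12.75/3 = 4.25
  S = [[4.9167, -0.25],
 [-0.25, 4.25]].

Step 3 — invert S. det(S) = 4.9167·4.25 - (-0.25)² = 20.8333.
  S^{-1} = (1/det) · [[d, -b], [-b, a]] = [[0.204, 0.012],
 [0.012, 0.236]].

Step 4 — quadratic form (x̄ - mu_0)^T · S^{-1} · (x̄ - mu_0):
  S^{-1} · (x̄ - mu_0) = (-0.852, 0.244),
  (x̄ - mu_0)^T · [...] = (-4.25)·(-0.852) + (1.25)·(0.244) = 3.926.

Step 5 — scale by n: T² = 4 · 3.926 = 15.704.

T² ≈ 15.704


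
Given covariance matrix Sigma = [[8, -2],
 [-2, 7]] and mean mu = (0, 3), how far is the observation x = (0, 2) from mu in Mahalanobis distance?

Step 1 — centre the observation: (x - mu) = (0, -1).

Step 2 — invert Sigma. det(Sigma) = 8·7 - (-2)² = 52.
  Sigma^{-1} = (1/det) · [[d, -b], [-b, a]] = [[0.1346, 0.0385],
 [0.0385, 0.1538]].

Step 3 — form the quadratic (x - mu)^T · Sigma^{-1} · (x - mu):
  Sigma^{-1} · (x - mu) = (-0.0385, -0.1538).
  (x - mu)^T · [Sigma^{-1} · (x - mu)] = (0)·(-0.0385) + (-1)·(-0.1538) = 0.1538.

Step 4 — take square root: d = √(0.1538) ≈ 0.3922.

d(x, mu) = √(0.1538) ≈ 0.3922


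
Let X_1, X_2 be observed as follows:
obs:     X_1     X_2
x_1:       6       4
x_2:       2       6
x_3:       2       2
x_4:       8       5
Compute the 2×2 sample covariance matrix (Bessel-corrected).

Step 1 — column means:
  mean(X_1) = (6 + 2 + 2 + 8) / 4 = 18/4 = 4.5
  mean(X_2) = (4 + 6 + 2 + 5) / 4 = 17/4 = 4.25

Step 2 — sample covariance S[i,j] = (1/(n-1)) · Σ_k (x_{k,i} - mean_i) · (x_{k,j} - mean_j), with n-1 = 3.
  S[X_1,X_1] = ((1.5)·(1.5) + (-2.5)·(-2.5) + (-2.5)·(-2.5) + (3.5)·(3.5)) / 3 = 27/3 = 9
  S[X_1,X_2] = ((1.5)·(-0.25) + (-2.5)·(1.75) + (-2.5)·(-2.25) + (3.5)·(0.75)) / 3 = 3.5/3 = 1.1667
  S[X_2,X_2] = ((-0.25)·(-0.25) + (1.75)·(1.75) + (-2.25)·(-2.25) + (0.75)·(0.75)) / 3 = 8.75/3 = 2.9167

S is symmetric (S[j,i] = S[i,j]). Assembling:

S = [[9, 1.1667],
 [1.1667, 2.9167]]


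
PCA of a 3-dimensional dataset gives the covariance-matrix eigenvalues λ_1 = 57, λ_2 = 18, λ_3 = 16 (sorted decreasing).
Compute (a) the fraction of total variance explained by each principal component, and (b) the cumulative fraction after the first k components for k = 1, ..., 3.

Step 1 — total variance = trace(Sigma) = Σ λ_i = 57 + 18 + 16 = 91.

Step 2 — fraction explained by component i = λ_i / Σ λ:
  PC1: 57/91 = 0.6264
  PC2: 18/91 = 0.1978
  PC3: 16/91 = 0.1758

Step 3 — cumulative fraction after k components = (λ_1 + ... + λ_k) / Σ λ:
  k = 1: 57/91 = 0.6264
  k = 2: (57 + 18)/91 = 75/91 = 0.8242
  k = 3: (57 + 18 + 16)/91 = 91/91 = 1

Summary (fraction, with percent):

explained: PC1 0.6264 (62.64%), PC2 0.1978 (19.78%), PC3 0.1758 (17.58%);  cumulative: 0.6264, 0.8242, 1


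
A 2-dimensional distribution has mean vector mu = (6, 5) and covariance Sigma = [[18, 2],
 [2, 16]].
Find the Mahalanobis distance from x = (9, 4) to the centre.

Step 1 — centre the observation: (x - mu) = (3, -1).

Step 2 — invert Sigma. det(Sigma) = 18·16 - (2)² = 284.
  Sigma^{-1} = (1/det) · [[d, -b], [-b, a]] = [[0.0563, -0.007],
 [-0.007, 0.0634]].

Step 3 — form the quadratic (x - mu)^T · Sigma^{-1} · (x - mu):
  Sigma^{-1} · (x - mu) = (0.1761, -0.0845).
  (x - mu)^T · [Sigma^{-1} · (x - mu)] = (3)·(0.1761) + (-1)·(-0.0845) = 0.6127.

Step 4 — take square root: d = √(0.6127) ≈ 0.7827.

d(x, mu) = √(0.6127) ≈ 0.7827


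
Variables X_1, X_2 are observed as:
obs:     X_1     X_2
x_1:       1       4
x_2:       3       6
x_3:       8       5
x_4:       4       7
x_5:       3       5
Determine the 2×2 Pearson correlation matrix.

Step 1 — column means:
  mean(X_1) = (1 + 3 + 8 + 4 + 3) / 5 = 19/5 = 3.8
  mean(X_2) = (4 + 6 + 5 + 7 + 5) / 5 = 27/5 = 5.4

Step 2 — sample variances and covariances s[i,j] = (1/(n-1)) · Σ_k (x_{k,i} - mean_i) · (x_{k,j} - mean_j), with n-1 = 4:
  s[X_1,X_1] = ((-2.8)·(-2.8) + (-0.8)·(-0.8) + (4.2)·(4.2) + (0.2)·(0.2) + (-0.8)·(-0.8)) / 4 = 26.8/4 = 6.7
  s[X_1,X_2] = ((-2.8)·(-1.4) + (-0.8)·(0.6) + (4.2)·(-0.4) + (0.2)·(1.6) + (-0.8)·(-0.4)) / 4 = 2.4/4 = 0.6
  s[X_2,X_2] = ((-1.4)·(-1.4) + (0.6)·(0.6) + (-0.4)·(-0.4) + (1.6)·(1.6) + (-0.4)·(-0.4)) / 4 = 5.2/4 = 1.3
  Sample standard deviations s_i = √(s[i,i]):
  s(X_1) = √(6.7) = 2.5884
  s(X_2) = √(1.3) = 1.1402

Step 3 — r_{ij} = s_{ij} / (s_i · s_j):
  r[X_1,X_1] = 1 (diagonal).
  r[X_1,X_2] = 0.6 / (2.5884 · 1.1402) = 0.6 / 2.9513 = 0.2033
  r[X_2,X_2] = 1 (diagonal).

R is symmetric with unit diagonal. Assembling:

R = [[1, 0.2033],
 [0.2033, 1]]


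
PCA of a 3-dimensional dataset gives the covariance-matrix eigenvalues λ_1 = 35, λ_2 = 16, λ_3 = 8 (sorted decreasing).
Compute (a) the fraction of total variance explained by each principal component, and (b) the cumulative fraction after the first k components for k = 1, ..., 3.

Step 1 — total variance = trace(Sigma) = Σ λ_i = 35 + 16 + 8 = 59.

Step 2 — fraction explained by component i = λ_i / Σ λ:
  PC1: 35/59 = 0.5932
  PC2: 16/59 = 0.2712
  PC3: 8/59 = 0.1356

Step 3 — cumulative fraction after k components = (λ_1 + ... + λ_k) / Σ λ:
  k = 1: 35/59 = 0.5932
  k = 2: (35 + 16)/59 = 51/59 = 0.8644
  k = 3: (35 + 16 + 8)/59 = 59/59 = 1

Summary (fraction, with percent):

explained: PC1 0.5932 (59.32%), PC2 0.2712 (27.12%), PC3 0.1356 (13.56%);  cumulative: 0.5932, 0.8644, 1


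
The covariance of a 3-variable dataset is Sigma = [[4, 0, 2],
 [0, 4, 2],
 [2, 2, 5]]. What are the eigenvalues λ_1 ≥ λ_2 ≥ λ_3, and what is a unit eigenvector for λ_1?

Step 1 — characteristic polynomial p(λ) = det(λI - Sigma) = λ³ - tr·λ² + c_1·λ - det, where tr = trace, c_1 = sum of the principal 2×2 minors, det = det(Sigma):
  tr = 4 + 4 + 5 = 13,
  c_1 = (4·4 - (0)²) + (4·5 - (2)²) + (4·5 - (2)²) = 16 + 16 + 16 = 48,
  det = 4·(4·5 - (2)²) - (0)·((0)·5 - (2)·(2)) + (2)·((0)·(2) - 4·(2)) = 4·(16) - (0)·(-4) + (2)·(-8) = 48.
  So p(λ) = λ³ - 13λ² + 48λ - 48.
Step 2 — look for an integer root (rational root theorem: any rational root is an integer divisor of 48). Testing λ = 4:
  p(4) = 64 - 208 + 192 - 48 = 0  ✓
  Dividing out (λ - 4): p(λ) = (λ - 4)(λ² - 9λ + 12).
Step 3 — remaining eigenvalues from the quadratic λ² - 9λ + 12 = 0:
  Δ = 9² - 4·12 = 81 - 48 = 33,  λ = (9 ± √33)/2 = (9 ± 5.7446)/2 ≈ 7.3723 or 1.6277.
  Sorted: λ_1 = 7.3723,  λ_2 = 4,  λ_3 = 1.6277  (check: sum = 13 = tr ✓).

Step 4 — unit eigenvector for λ_1 ≈ 7.3723: v spans the null space of (Sigma - λ_1 I), whose rows are
  r_1 = (-3.3723, 0, 2),  r_2 = (0, -3.3723, 2),  r_3 = (2, 2, -2.3723).
  v is orthogonal to every row, so take v ∝ r_1 × r_2 = ((0)·(2) - (2)·(-3.3723), (2)·(0) - (-3.3723)·(2), (-3.3723)·(-3.3723) - (0)·(0)) ≈ (6.7446, 6.7446, 11.3723).
  Let u = (6.7446, 6.7446, 11.3723).
  ||u|| = √((6.7446)² + (6.7446)² + (11.3723)²) = √(220.307) ≈ 14.8427,  v_1 = u/||u|| ≈ (0.4544, 0.4544, 0.7662) (||v_1|| = 1).

λ_1 = 7.3723,  λ_2 = 4,  λ_3 = 1.6277;  v_1 ≈ (0.4544, 0.4544, 0.7662)


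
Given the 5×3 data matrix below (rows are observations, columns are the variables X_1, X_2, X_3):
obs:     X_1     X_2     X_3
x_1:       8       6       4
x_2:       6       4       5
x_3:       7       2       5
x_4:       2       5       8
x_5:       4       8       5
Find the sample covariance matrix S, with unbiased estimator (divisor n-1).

Step 1 — column means:
  mean(X_1) = (8 + 6 + 7 + 2 + 4) / 5 = 27/5 = 5.4
  mean(X_2) = (6 + 4 + 2 + 5 + 8) / 5 = 25/5 = 5
  mean(X_3) = (4 + 5 + 5 + 8 + 5) / 5 = 27/5 = 5.4

Step 2 — sample covariance S[i,j] = (1/(n-1)) · Σ_k (x_{k,i} - mean_i) · (x_{k,j} - mean_j), with n-1 = 4.
  S[X_1,X_1] = ((2.6)·(2.6) + (0.6)·(0.6) + (1.6)·(1.6) + (-3.4)·(-3.4) + (-1.4)·(-1.4)) / 4 = 23.2/4 = 5.8
  S[X_1,X_2] = ((2.6)·(1) + (0.6)·(-1) + (1.6)·(-3) + (-3.4)·(0) + (-1.4)·(3)) / 4 = -7/4 = -1.75
  S[X_1,X_3] = ((2.6)·(-1.4) + (0.6)·(-0.4) + (1.6)·(-0.4) + (-3.4)·(2.6) + (-1.4)·(-0.4)) / 4 = -12.8/4 = -3.2
  S[X_2,X_2] = ((1)·(1) + (-1)·(-1) + (-3)·(-3) + (0)·(0) + (3)·(3)) / 4 = 20/4 = 5
  S[X_2,X_3] = ((1)·(-1.4) + (-1)·(-0.4) + (-3)·(-0.4) + (0)·(2.6) + (3)·(-0.4)) / 4 = -1/4 = -0.25
  S[X_3,X_3] = ((-1.4)·(-1.4) + (-0.4)·(-0.4) + (-0.4)·(-0.4) + (2.6)·(2.6) + (-0.4)·(-0.4)) / 4 = 9.2/4 = 2.3

S is symmetric (S[j,i] = S[i,j]). Assembling:

S = [[5.8, -1.75, -3.2],
 [-1.75, 5, -0.25],
 [-3.2, -0.25, 2.3]]


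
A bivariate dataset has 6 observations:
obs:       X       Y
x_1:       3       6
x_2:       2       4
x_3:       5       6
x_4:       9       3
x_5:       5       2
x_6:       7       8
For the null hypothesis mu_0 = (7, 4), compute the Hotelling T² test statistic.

Step 1 — sample mean vector:
  mean(X) = (3 + 2 + 5 + 9 + 5 + 7) / 6 = 31/6 = 5.1667
  mean(Y) = (6 + 4 + 6 + 3 + 2 + 8) / 6 = 29/6 = 4.8333
  x̄ = (5.1667, 4.8333),  deviation x̄ - mu_0 = (5.1667, 4.8333) - (7, 4) = (-1.8333, 0.8333).

Step 2 — sample covariance matrix, S[i,j] = (1/(n-1)) · Σ_k (x_{k,i} - mean_i) · (x_{k,j} - mean_j), divisor n-1 = 5:
  S[X,X] = ((-2.1667)·(-2.1667) + (-3.1667)·(-3.1667) + (-0.1667)·(-0.1667) + (3.8333)·(3.8333) + (-0.1667)·(-0.1667) + (1.8333)·(1.8333)) / 5 = 32.8333/5 = 6.5667
  S[X,Y] = ((-2.1667)·(1.1667) + (-3.1667)·(-0.8333) + (-0.1667)·(1.1667) + (3.8333)·(-1.8333) + (-0.1667)·(-2.8333) + (1.8333)·(3.1667)) / 5 = -0.8333/5 = -0.1667
  S[Y,Y] = ((1.1667)·(1.1667) + (-0.8333)·(-0.8333) + (1.1667)·(1.1667) + (-1.8333)·(-1.8333) + (-2.8333)·(-2.8333) + (3.1667)·(3.1667)) / 5 = 24.8333/5 = 4.9667
  S = [[6.5667, -0.1667],
 [-0.1667, 4.9667]].

Step 3 — invert S. det(S) = 6.5667·4.9667 - (-0.1667)² = 32.5867.
  S^{-1} = (1/det) · [[d, -b], [-b, a]] = [[0.1524, 0.0051],
 [0.0051, 0.2015]].

Step 4 — quadratic form (x̄ - mu_0)^T · S^{-1} · (x̄ - mu_0):
  S^{-1} · (x̄ - mu_0) = (-0.2752, 0.1586),
  (x̄ - mu_0)^T · [...] = (-1.8333)·(-0.2752) + (0.8333)·(0.1586) = 0.6366.

Step 5 — scale by n: T² = 6 · 0.6366 = 3.8196.

T² ≈ 3.8196


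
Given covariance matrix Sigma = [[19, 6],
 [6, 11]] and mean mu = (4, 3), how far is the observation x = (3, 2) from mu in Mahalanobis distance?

Step 1 — centre the observation: (x - mu) = (-1, -1).

Step 2 — invert Sigma. det(Sigma) = 19·11 - (6)² = 173.
  Sigma^{-1} = (1/det) · [[d, -b], [-b, a]] = [[0.0636, -0.0347],
 [-0.0347, 0.1098]].

Step 3 — form the quadratic (x - mu)^T · Sigma^{-1} · (x - mu):
  Sigma^{-1} · (x - mu) = (-0.0289, -0.0751).
  (x - mu)^T · [Sigma^{-1} · (x - mu)] = (-1)·(-0.0289) + (-1)·(-0.0751) = 0.104.

Step 4 — take square root: d = √(0.104) ≈ 0.3226.

d(x, mu) = √(0.104) ≈ 0.3226


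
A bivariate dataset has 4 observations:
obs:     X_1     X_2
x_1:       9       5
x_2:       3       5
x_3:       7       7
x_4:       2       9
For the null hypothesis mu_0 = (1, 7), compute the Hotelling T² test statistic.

Step 1 — sample mean vector:
  mean(X_1) = (9 + 3 + 7 + 2) / 4 = 21/4 = 5.25
  mean(X_2) = (5 + 5 + 7 + 9) / 4 = 26/4 = 6.5
  x̄ = (5.25, 6.5),  deviation x̄ - mu_0 = (5.25, 6.5) - (1, 7) = (4.25, -0.5).

Step 2 — sample covariance matrix, S[i,j] = (1/(n-1)) · Σ_k (x_{k,i} - mean_i) · (x_{k,j} - mean_j), divisor n-1 = 3:
  S[X_1,X_1] = ((3.75)·(3.75) + (-2.25)·(-2.25) + (1.75)·(1.75) + (-3.25)·(-3.25)) / 3 = 32.75/3 = 10.9167
  S[X_1,X_2] = ((3.75)·(-1.5) + (-2.25)·(-1.5) + (1.75)·(0.5) + (-3.25)·(2.5)) / 3 = -9.5/3 = -3.1667
  S[X_2,X_2] = ((-1.5)·(-1.5) + (-1.5)·(-1.5) + (0.5)·(0.5) + (2.5)·(2.5)) / 3 = 11/3 = 3.6667
  S = [[10.9167, -3.1667],
 [-3.1667, 3.6667]].

Step 3 — invert S. det(S) = 10.9167·3.6667 - (-3.1667)² = 30.
  S^{-1} = (1/det) · [[d, -b], [-b, a]] = [[0.1222, 0.1056],
 [0.1056, 0.3639]].

Step 4 — quadratic form (x̄ - mu_0)^T · S^{-1} · (x̄ - mu_0):
  S^{-1} · (x̄ - mu_0) = (0.4667, 0.2667),
  (x̄ - mu_0)^T · [...] = (4.25)·(0.4667) + (-0.5)·(0.2667) = 1.85.

Step 5 — scale by n: T² = 4 · 1.85 = 7.4.

T² ≈ 7.4


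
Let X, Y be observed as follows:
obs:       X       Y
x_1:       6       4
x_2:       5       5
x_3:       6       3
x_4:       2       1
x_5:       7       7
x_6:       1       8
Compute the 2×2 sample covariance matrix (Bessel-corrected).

Step 1 — column means:
  mean(X) = (6 + 5 + 6 + 2 + 7 + 1) / 6 = 27/6 = 4.5
  mean(Y) = (4 + 5 + 3 + 1 + 7 + 8) / 6 = 28/6 = 4.6667

Step 2 — sample covariance S[i,j] = (1/(n-1)) · Σ_k (x_{k,i} - mean_i) · (x_{k,j} - mean_j), with n-1 = 5.
  S[X,X] = ((1.5)·(1.5) + (0.5)·(0.5) + (1.5)·(1.5) + (-2.5)·(-2.5) + (2.5)·(2.5) + (-3.5)·(-3.5)) / 5 = 29.5/5 = 5.9
  S[X,Y] = ((1.5)·(-0.6667) + (0.5)·(0.3333) + (1.5)·(-1.6667) + (-2.5)·(-3.6667) + (2.5)·(2.3333) + (-3.5)·(3.3333)) / 5 = 0/5 = 0
  S[Y,Y] = ((-0.6667)·(-0.6667) + (0.3333)·(0.3333) + (-1.6667)·(-1.6667) + (-3.6667)·(-3.6667) + (2.3333)·(2.3333) + (3.3333)·(3.3333)) / 5 = 33.3333/5 = 6.6667

S is symmetric (S[j,i] = S[i,j]). Assembling:

S = [[5.9, 0],
 [0, 6.6667]]


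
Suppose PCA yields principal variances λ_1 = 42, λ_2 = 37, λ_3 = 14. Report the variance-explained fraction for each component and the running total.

Step 1 — total variance = trace(Sigma) = Σ λ_i = 42 + 37 + 14 = 93.

Step 2 — fraction explained by component i = λ_i / Σ λ:
  PC1: 42/93 = 0.4516
  PC2: 37/93 = 0.3978
  PC3: 14/93 = 0.1505

Step 3 — cumulative fraction after k components = (λ_1 + ... + λ_k) / Σ λ:
  k = 1: 42/93 = 0.4516
  k = 2: (42 + 37)/93 = 79/93 = 0.8495
  k = 3: (42 + 37 + 14)/93 = 93/93 = 1

Summary (fraction, with percent):

explained: PC1 0.4516 (45.16%), PC2 0.3978 (39.78%), PC3 0.1505 (15.05%);  cumulative: 0.4516, 0.8495, 1


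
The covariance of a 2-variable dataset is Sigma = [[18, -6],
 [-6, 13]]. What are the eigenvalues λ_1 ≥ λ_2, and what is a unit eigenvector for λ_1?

Step 1 — characteristic polynomial of 2×2 Sigma:
  det(Sigma - λI) = λ² - trace · λ + det = 0.
  trace = 18 + 13 = 31, det = 18·13 - (-6)² = 198.
Step 2 — discriminant:
  Δ = trace² - 4·det = 961 - 792 = 169.
Step 3 — eigenvalues:
  λ = (trace ± √Δ)/2 = (31 ± 13)/2,
  λ_1 = 22,  λ_2 = 9.

Step 4 — unit eigenvector for λ_1: solve (Sigma - λ_1 I)v = 0. First row:
  (18 - 22)·v_x + (-6)·v_y = 0, i.e. (-4)·v_x + (-6)·v_y = 0,
  so v ∝ (b, λ_1 - a) = (-6, 4); multiply by -1 so the first entry is positive: u = (6, -4).
  ||u|| = √((6)² + (-4)²) = √(52) ≈ 7.2111,
  v_1 = u/||u|| ≈ (0.8321, -0.5547) (||v_1|| = 1).

λ_1 = 22,  λ_2 = 9;  v_1 ≈ (0.8321, -0.5547)


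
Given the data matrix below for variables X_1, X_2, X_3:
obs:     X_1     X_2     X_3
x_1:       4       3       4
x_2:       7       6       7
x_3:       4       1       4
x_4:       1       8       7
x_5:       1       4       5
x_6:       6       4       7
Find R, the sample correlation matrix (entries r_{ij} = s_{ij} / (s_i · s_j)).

Step 1 — column means:
  mean(X_1) = (4 + 7 + 4 + 1 + 1 + 6) / 6 = 23/6 = 3.8333
  mean(X_2) = (3 + 6 + 1 + 8 + 4 + 4) / 6 = 26/6 = 4.3333
  mean(X_3) = (4 + 7 + 4 + 7 + 5 + 7) / 6 = 34/6 = 5.6667

Step 2 — sample variances and covariances s[i,j] = (1/(n-1)) · Σ_k (x_{k,i} - mean_i) · (x_{k,j} - mean_j), with n-1 = 5:
  s[X_1,X_1] = ((0.1667)·(0.1667) + (3.1667)·(3.1667) + (0.1667)·(0.1667) + (-2.8333)·(-2.8333) + (-2.8333)·(-2.8333) + (2.1667)·(2.1667)) / 5 = 30.8333/5 = 6.1667
  s[X_1,X_2] = ((0.1667)·(-1.3333) + (3.1667)·(1.6667) + (0.1667)·(-3.3333) + (-2.8333)·(3.6667) + (-2.8333)·(-0.3333) + (2.1667)·(-0.3333)) / 5 = -5.6667/5 = -1.1333
  s[X_1,X_3] = ((0.1667)·(-1.6667) + (3.1667)·(1.3333) + (0.1667)·(-1.6667) + (-2.8333)·(1.3333) + (-2.8333)·(-0.6667) + (2.1667)·(1.3333)) / 5 = 4.6667/5 = 0.9333
  s[X_2,X_2] = ((-1.3333)·(-1.3333) + (1.6667)·(1.6667) + (-3.3333)·(-3.3333) + (3.6667)·(3.6667) + (-0.3333)·(-0.3333) + (-0.3333)·(-0.3333)) / 5 = 29.3333/5 = 5.8667
  s[X_2,X_3] = ((-1.3333)·(-1.6667) + (1.6667)·(1.3333) + (-3.3333)·(-1.6667) + (3.6667)·(1.3333) + (-0.3333)·(-0.6667) + (-0.3333)·(1.3333)) / 5 = 14.6667/5 = 2.9333
  s[X_3,X_3] = ((-1.6667)·(-1.6667) + (1.3333)·(1.3333) + (-1.6667)·(-1.6667) + (1.3333)·(1.3333) + (-0.6667)·(-0.6667) + (1.3333)·(1.3333)) / 5 = 11.3333/5 = 2.2667
  Sample standard deviations s_i = √(s[i,i]):
  s(X_1) = √(6.1667) = 2.4833
  s(X_2) = √(5.8667) = 2.4221
  s(X_3) = √(2.2667) = 1.5055

Step 3 — r_{ij} = s_{ij} / (s_i · s_j):
  r[X_1,X_1] = 1 (diagonal).
  r[X_1,X_2] = -1.1333 / (2.4833 · 2.4221) = -1.1333 / 6.0148 = -0.1884
  r[X_1,X_3] = 0.9333 / (2.4833 · 1.5055) = 0.9333 / 3.7387 = 0.2496
  r[X_2,X_2] = 1 (diagonal).
  r[X_2,X_3] = 2.9333 / (2.4221 · 1.5055) = 2.9333 / 3.6466 = 0.8044
  r[X_3,X_3] = 1 (diagonal).

R is symmetric with unit diagonal. Assembling:

R = [[1, -0.1884, 0.2496],
 [-0.1884, 1, 0.8044],
 [0.2496, 0.8044, 1]]


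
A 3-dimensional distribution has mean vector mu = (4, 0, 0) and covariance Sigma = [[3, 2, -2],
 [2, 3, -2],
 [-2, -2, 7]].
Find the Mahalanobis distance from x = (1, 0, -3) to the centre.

Step 1 — centre the observation: (x - mu) = (-3, 0, -3).

Step 2 — invert Sigma (cofactor / det for 3×3, or solve directly):
  Sigma^{-1} = [[0.6296, -0.3704, 0.0741],
 [-0.3704, 0.6296, 0.0741],
 [0.0741, 0.0741, 0.1852]].

Step 3 — form the quadratic (x - mu)^T · Sigma^{-1} · (x - mu):
  Sigma^{-1} · (x - mu) = (-2.1111, 0.8889, -0.7778).
  (x - mu)^T · [Sigma^{-1} · (x - mu)] = (-3)·(-2.1111) + (0)·(0.8889) + (-3)·(-0.7778) = 8.6667.

Step 4 — take square root: d = √(8.6667) ≈ 2.9439.

d(x, mu) = √(8.6667) ≈ 2.9439


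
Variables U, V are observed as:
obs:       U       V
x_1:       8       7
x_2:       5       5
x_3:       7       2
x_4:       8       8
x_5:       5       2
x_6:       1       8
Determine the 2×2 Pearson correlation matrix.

Step 1 — column means:
  mean(U) = (8 + 5 + 7 + 8 + 5 + 1) / 6 = 34/6 = 5.6667
  mean(V) = (7 + 5 + 2 + 8 + 2 + 8) / 6 = 32/6 = 5.3333

Step 2 — sample variances and covariances s[i,j] = (1/(n-1)) · Σ_k (x_{k,i} - mean_i) · (x_{k,j} - mean_j), with n-1 = 5:
  s[U,U] = ((2.3333)·(2.3333) + (-0.6667)·(-0.6667) + (1.3333)·(1.3333) + (2.3333)·(2.3333) + (-0.6667)·(-0.6667) + (-4.6667)·(-4.6667)) / 5 = 35.3333/5 = 7.0667
  s[U,V] = ((2.3333)·(1.6667) + (-0.6667)·(-0.3333) + (1.3333)·(-3.3333) + (2.3333)·(2.6667) + (-0.6667)·(-3.3333) + (-4.6667)·(2.6667)) / 5 = -4.3333/5 = -0.8667
  s[V,V] = ((1.6667)·(1.6667) + (-0.3333)·(-0.3333) + (-3.3333)·(-3.3333) + (2.6667)·(2.6667) + (-3.3333)·(-3.3333) + (2.6667)·(2.6667)) / 5 = 39.3333/5 = 7.8667
  Sample standard deviations s_i = √(s[i,i]):
  s(U) = √(7.0667) = 2.6583
  s(V) = √(7.8667) = 2.8048

Step 3 — r_{ij} = s_{ij} / (s_i · s_j):
  r[U,U] = 1 (diagonal).
  r[U,V] = -0.8667 / (2.6583 · 2.8048) = -0.8667 / 7.4559 = -0.1162
  r[V,V] = 1 (diagonal).

R is symmetric with unit diagonal. Assembling:

R = [[1, -0.1162],
 [-0.1162, 1]]


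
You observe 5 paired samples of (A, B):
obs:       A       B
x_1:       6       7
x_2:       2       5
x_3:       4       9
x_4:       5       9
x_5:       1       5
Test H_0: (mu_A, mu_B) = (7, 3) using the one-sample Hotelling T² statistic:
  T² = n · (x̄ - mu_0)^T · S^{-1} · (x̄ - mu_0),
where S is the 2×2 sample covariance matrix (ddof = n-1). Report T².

Step 1 — sample mean vector:
  mean(A) = (6 + 2 + 4 + 5 + 1) / 5 = 18/5 = 3.6
  mean(B) = (7 + 5 + 9 + 9 + 5) / 5 = 35/5 = 7
  x̄ = (3.6, 7),  deviation x̄ - mu_0 = (3.6, 7) - (7, 3) = (-3.4, 4).

Step 2 — sample covariance matrix, S[i,j] = (1/(n-1)) · Σ_k (x_{k,i} - mean_i) · (x_{k,j} - mean_j), divisor n-1 = 4:
  S[A,A] = ((2.4)·(2.4) + (-1.6)·(-1.6) + (0.4)·(0.4) + (1.4)·(1.4) + (-2.6)·(-2.6)) / 4 = 17.2/4 = 4.3
  S[A,B] = ((2.4)·(0) + (-1.6)·(-2) + (0.4)·(2) + (1.4)·(2) + (-2.6)·(-2)) / 4 = 12/4 = 3
  S[B,B] = ((0)·(0) + (-2)·(-2) + (2)·(2) + (2)·(2) + (-2)·(-2)) / 4 = 16/4 = 4
  S = [[4.3, 3],
 [3, 4]].

Step 3 — invert S. det(S) = 4.3·4 - (3)² = 8.2.
  S^{-1} = (1/det) · [[d, -b], [-b, a]] = [[0.4878, -0.3659],
 [-0.3659, 0.5244]].

Step 4 — quadratic form (x̄ - mu_0)^T · S^{-1} · (x̄ - mu_0):
  S^{-1} · (x̄ - mu_0) = (-3.122, 3.3415),
  (x̄ - mu_0)^T · [...] = (-3.4)·(-3.122) + (4)·(3.3415) = 23.9805.

Step 5 — scale by n: T² = 5 · 23.9805 = 119.9024.

T² ≈ 119.9024


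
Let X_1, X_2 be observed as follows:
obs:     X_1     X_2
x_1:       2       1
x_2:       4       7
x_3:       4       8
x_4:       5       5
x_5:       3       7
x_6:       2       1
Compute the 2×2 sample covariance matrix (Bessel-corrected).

Step 1 — column means:
  mean(X_1) = (2 + 4 + 4 + 5 + 3 + 2) / 6 = 20/6 = 3.3333
  mean(X_2) = (1 + 7 + 8 + 5 + 7 + 1) / 6 = 29/6 = 4.8333

Step 2 — sample covariance S[i,j] = (1/(n-1)) · Σ_k (x_{k,i} - mean_i) · (x_{k,j} - mean_j), with n-1 = 5.
  S[X_1,X_1] = ((-1.3333)·(-1.3333) + (0.6667)·(0.6667) + (0.6667)·(0.6667) + (1.6667)·(1.6667) + (-0.3333)·(-0.3333) + (-1.3333)·(-1.3333)) / 5 = 7.3333/5 = 1.4667
  S[X_1,X_2] = ((-1.3333)·(-3.8333) + (0.6667)·(2.1667) + (0.6667)·(3.1667) + (1.6667)·(0.1667) + (-0.3333)·(2.1667) + (-1.3333)·(-3.8333)) / 5 = 13.3333/5 = 2.6667
  S[X_2,X_2] = ((-3.8333)·(-3.8333) + (2.1667)·(2.1667) + (3.1667)·(3.1667) + (0.1667)·(0.1667) + (2.1667)·(2.1667) + (-3.8333)·(-3.8333)) / 5 = 48.8333/5 = 9.7667

S is symmetric (S[j,i] = S[i,j]). Assembling:

S = [[1.4667, 2.6667],
 [2.6667, 9.7667]]


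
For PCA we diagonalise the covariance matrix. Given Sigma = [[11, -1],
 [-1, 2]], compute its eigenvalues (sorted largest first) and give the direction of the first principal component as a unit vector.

Step 1 — characteristic polynomial of 2×2 Sigma:
  det(Sigma - λI) = λ² - trace · λ + det = 0.
  trace = 11 + 2 = 13, det = 11·2 - (-1)² = 21.
Step 2 — discriminant:
  Δ = trace² - 4·det = 169 - 84 = 85.
Step 3 — eigenvalues:
  λ = (trace ± √Δ)/2 = (13 ± 9.2195)/2,
  λ_1 = 11.1098,  λ_2 = 1.8902.

Step 4 — unit eigenvector for λ_1: solve (Sigma - λ_1 I)v = 0. First row:
  (11 - 11.1098)·v_x + (-1)·v_y = 0, i.e. (-0.1098)·v_x + (-1)·v_y = 0,
  so v ∝ (b, λ_1 - a) = (-1, 0.1098); multiply by -1 so the first entry is positive: u = (1, -0.1098).
  ||u|| = √((1)² + (-0.1098)²) = √(1.012) ≈ 1.006,
  v_1 = u/||u|| ≈ (0.994, -0.1091) (||v_1|| = 1).

λ_1 = 11.1098,  λ_2 = 1.8902;  v_1 ≈ (0.994, -0.1091)


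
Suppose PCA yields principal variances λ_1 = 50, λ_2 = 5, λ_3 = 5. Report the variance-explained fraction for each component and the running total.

Step 1 — total variance = trace(Sigma) = Σ λ_i = 50 + 5 + 5 = 60.

Step 2 — fraction explained by component i = λ_i / Σ λ:
  PC1: 50/60 = 0.8333
  PC2: 5/60 = 0.0833
  PC3: 5/60 = 0.0833

Step 3 — cumulative fraction after k components = (λ_1 + ... + λ_k) / Σ λ:
  k = 1: 50/60 = 0.8333
  k = 2: (50 + 5)/60 = 55/60 = 0.9167
  k = 3: (50 + 5 + 5)/60 = 60/60 = 1

Summary (fraction, with percent):

explained: PC1 0.8333 (83.33%), PC2 0.0833 (8.33%), PC3 0.0833 (8.33%);  cumulative: 0.8333, 0.9167, 1


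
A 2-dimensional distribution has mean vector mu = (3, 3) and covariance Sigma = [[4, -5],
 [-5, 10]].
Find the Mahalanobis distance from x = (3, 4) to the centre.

Step 1 — centre the observation: (x - mu) = (0, 1).

Step 2 — invert Sigma. det(Sigma) = 4·10 - (-5)² = 15.
  Sigma^{-1} = (1/det) · [[d, -b], [-b, a]] = [[0.6667, 0.3333],
 [0.3333, 0.2667]].

Step 3 — form the quadratic (x - mu)^T · Sigma^{-1} · (x - mu):
  Sigma^{-1} · (x - mu) = (0.3333, 0.2667).
  (x - mu)^T · [Sigma^{-1} · (x - mu)] = (0)·(0.3333) + (1)·(0.2667) = 0.2667.

Step 4 — take square root: d = √(0.2667) ≈ 0.5164.

d(x, mu) = √(0.2667) ≈ 0.5164


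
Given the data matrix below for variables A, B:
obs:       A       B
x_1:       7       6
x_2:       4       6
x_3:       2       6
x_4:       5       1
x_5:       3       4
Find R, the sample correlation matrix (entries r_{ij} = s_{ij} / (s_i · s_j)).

Step 1 — column means:
  mean(A) = (7 + 4 + 2 + 5 + 3) / 5 = 21/5 = 4.2
  mean(B) = (6 + 6 + 6 + 1 + 4) / 5 = 23/5 = 4.6

Step 2 — sample variances and covariances s[i,j] = (1/(n-1)) · Σ_k (x_{k,i} - mean_i) · (x_{k,j} - mean_j), with n-1 = 4:
  s[A,A] = ((2.8)·(2.8) + (-0.2)·(-0.2) + (-2.2)·(-2.2) + (0.8)·(0.8) + (-1.2)·(-1.2)) / 4 = 14.8/4 = 3.7
  s[A,B] = ((2.8)·(1.4) + (-0.2)·(1.4) + (-2.2)·(1.4) + (0.8)·(-3.6) + (-1.2)·(-0.6)) / 4 = -1.6/4 = -0.4
  s[B,B] = ((1.4)·(1.4) + (1.4)·(1.4) + (1.4)·(1.4) + (-3.6)·(-3.6) + (-0.6)·(-0.6)) / 4 = 19.2/4 = 4.8
  Sample standard deviations s_i = √(s[i,i]):
  s(A) = √(3.7) = 1.9235
  s(B) = √(4.8) = 2.1909

Step 3 — r_{ij} = s_{ij} / (s_i · s_j):
  r[A,A] = 1 (diagonal).
  r[A,B] = -0.4 / (1.9235 · 2.1909) = -0.4 / 4.2143 = -0.0949
  r[B,B] = 1 (diagonal).

R is symmetric with unit diagonal. Assembling:

R = [[1, -0.0949],
 [-0.0949, 1]]


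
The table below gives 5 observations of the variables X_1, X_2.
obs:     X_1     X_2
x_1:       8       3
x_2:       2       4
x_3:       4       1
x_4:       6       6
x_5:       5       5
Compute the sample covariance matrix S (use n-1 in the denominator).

Step 1 — column means:
  mean(X_1) = (8 + 2 + 4 + 6 + 5) / 5 = 25/5 = 5
  mean(X_2) = (3 + 4 + 1 + 6 + 5) / 5 = 19/5 = 3.8

Step 2 — sample covariance S[i,j] = (1/(n-1)) · Σ_k (x_{k,i} - mean_i) · (x_{k,j} - mean_j), with n-1 = 4.
  S[X_1,X_1] = ((3)·(3) + (-3)·(-3) + (-1)·(-1) + (1)·(1) + (0)·(0)) / 4 = 20/4 = 5
  S[X_1,X_2] = ((3)·(-0.8) + (-3)·(0.2) + (-1)·(-2.8) + (1)·(2.2) + (0)·(1.2)) / 4 = 2/4 = 0.5
  S[X_2,X_2] = ((-0.8)·(-0.8) + (0.2)·(0.2) + (-2.8)·(-2.8) + (2.2)·(2.2) + (1.2)·(1.2)) / 4 = 14.8/4 = 3.7

S is symmetric (S[j,i] = S[i,j]). Assembling:

S = [[5, 0.5],
 [0.5, 3.7]]


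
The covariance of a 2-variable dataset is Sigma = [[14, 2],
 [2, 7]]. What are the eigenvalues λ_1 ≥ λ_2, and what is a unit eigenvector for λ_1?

Step 1 — characteristic polynomial of 2×2 Sigma:
  det(Sigma - λI) = λ² - trace · λ + det = 0.
  trace = 14 + 7 = 21, det = 14·7 - (2)² = 94.
Step 2 — discriminant:
  Δ = trace² - 4·det = 441 - 376 = 65.
Step 3 — eigenvalues:
  λ = (trace ± √Δ)/2 = (21 ± 8.0623)/2,
  λ_1 = 14.5311,  λ_2 = 6.4689.

Step 4 — unit eigenvector for λ_1: solve (Sigma - λ_1 I)v = 0. First row:
  (14 - 14.5311)·v_x + (2)·v_y = 0, i.e. (-0.5311)·v_x + (2)·v_y = 0,
  so v ∝ (b, λ_1 - a) = (2, 0.5311) = u.
  ||u|| = √((2)² + (0.5311)²) = √(4.2821) ≈ 2.0693,
  v_1 = u/||u|| ≈ (0.9665, 0.2567) (||v_1|| = 1).

λ_1 = 14.5311,  λ_2 = 6.4689;  v_1 ≈ (0.9665, 0.2567)


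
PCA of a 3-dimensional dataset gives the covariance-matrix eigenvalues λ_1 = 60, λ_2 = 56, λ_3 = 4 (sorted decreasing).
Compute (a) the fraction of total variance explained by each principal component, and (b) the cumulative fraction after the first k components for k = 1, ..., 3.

Step 1 — total variance = trace(Sigma) = Σ λ_i = 60 + 56 + 4 = 120.

Step 2 — fraction explained by component i = λ_i / Σ λ:
  PC1: 60/120 = 0.5
  PC2: 56/120 = 0.4667
  PC3: 4/120 = 0.0333

Step 3 — cumulative fraction after k components = (λ_1 + ... + λ_k) / Σ λ:
  k = 1: 60/120 = 0.5
  k = 2: (60 + 56)/120 = 116/120 = 0.9667
  k = 3: (60 + 56 + 4)/120 = 120/120 = 1

Summary (fraction, with percent):

explained: PC1 0.5 (50%), PC2 0.4667 (46.67%), PC3 0.0333 (3.33%);  cumulative: 0.5, 0.9667, 1


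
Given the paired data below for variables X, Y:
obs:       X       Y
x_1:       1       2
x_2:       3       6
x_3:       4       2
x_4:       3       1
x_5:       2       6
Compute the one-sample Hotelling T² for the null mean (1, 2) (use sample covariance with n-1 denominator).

Step 1 — sample mean vector:
  mean(X) = (1 + 3 + 4 + 3 + 2) / 5 = 13/5 = 2.6
  mean(Y) = (2 + 6 + 2 + 1 + 6) / 5 = 17/5 = 3.4
  x̄ = (2.6, 3.4),  deviation x̄ - mu_0 = (2.6, 3.4) - (1, 2) = (1.6, 1.4).

Step 2 — sample covariance matrix, S[i,j] = (1/(n-1)) · Σ_k (x_{k,i} - mean_i) · (x_{k,j} - mean_j), divisor n-1 = 4:
  S[X,X] = ((-1.6)·(-1.6) + (0.4)·(0.4) + (1.4)·(1.4) + (0.4)·(0.4) + (-0.6)·(-0.6)) / 4 = 5.2/4 = 1.3
  S[X,Y] = ((-1.6)·(-1.4) + (0.4)·(2.6) + (1.4)·(-1.4) + (0.4)·(-2.4) + (-0.6)·(2.6)) / 4 = -1.2/4 = -0.3
  S[Y,Y] = ((-1.4)·(-1.4) + (2.6)·(2.6) + (-1.4)·(-1.4) + (-2.4)·(-2.4) + (2.6)·(2.6)) / 4 = 23.2/4 = 5.8
  S = [[1.3, -0.3],
 [-0.3, 5.8]].

Step 3 — invert S. det(S) = 1.3·5.8 - (-0.3)² = 7.45.
  S^{-1} = (1/det) · [[d, -b], [-b, a]] = [[0.7785, 0.0403],
 [0.0403, 0.1745]].

Step 4 — quadratic form (x̄ - mu_0)^T · S^{-1} · (x̄ - mu_0):
  S^{-1} · (x̄ - mu_0) = (1.302, 0.3087),
  (x̄ - mu_0)^T · [...] = (1.6)·(1.302) + (1.4)·(0.3087) = 2.5154.

Step 5 — scale by n: T² = 5 · 2.5154 = 12.5772.

T² ≈ 12.5772


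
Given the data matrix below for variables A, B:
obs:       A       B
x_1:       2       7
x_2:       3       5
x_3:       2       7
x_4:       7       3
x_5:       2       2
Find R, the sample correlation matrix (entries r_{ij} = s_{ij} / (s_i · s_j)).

Step 1 — column means:
  mean(A) = (2 + 3 + 2 + 7 + 2) / 5 = 16/5 = 3.2
  mean(B) = (7 + 5 + 7 + 3 + 2) / 5 = 24/5 = 4.8

Step 2 — sample variances and covariances s[i,j] = (1/(n-1)) · Σ_k (x_{k,i} - mean_i) · (x_{k,j} - mean_j), with n-1 = 4:
  s[A,A] = ((-1.2)·(-1.2) + (-0.2)·(-0.2) + (-1.2)·(-1.2) + (3.8)·(3.8) + (-1.2)·(-1.2)) / 4 = 18.8/4 = 4.7
  s[A,B] = ((-1.2)·(2.2) + (-0.2)·(0.2) + (-1.2)·(2.2) + (3.8)·(-1.8) + (-1.2)·(-2.8)) / 4 = -8.8/4 = -2.2
  s[B,B] = ((2.2)·(2.2) + (0.2)·(0.2) + (2.2)·(2.2) + (-1.8)·(-1.8) + (-2.8)·(-2.8)) / 4 = 20.8/4 = 5.2
  Sample standard deviations s_i = √(s[i,i]):
  s(A) = √(4.7) = 2.1679
  s(B) = √(5.2) = 2.2804

Step 3 — r_{ij} = s_{ij} / (s_i · s_j):
  r[A,A] = 1 (diagonal).
  r[A,B] = -2.2 / (2.1679 · 2.2804) = -2.2 / 4.9437 = -0.445
  r[B,B] = 1 (diagonal).

R is symmetric with unit diagonal. Assembling:

R = [[1, -0.445],
 [-0.445, 1]]


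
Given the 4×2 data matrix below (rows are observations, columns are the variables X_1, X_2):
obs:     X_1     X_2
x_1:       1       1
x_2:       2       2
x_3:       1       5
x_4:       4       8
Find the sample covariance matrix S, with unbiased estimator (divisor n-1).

Step 1 — column means:
  mean(X_1) = (1 + 2 + 1 + 4) / 4 = 8/4 = 2
  mean(X_2) = (1 + 2 + 5 + 8) / 4 = 16/4 = 4

Step 2 — sample covariance S[i,j] = (1/(n-1)) · Σ_k (x_{k,i} - mean_i) · (x_{k,j} - mean_j), with n-1 = 3.
  S[X_1,X_1] = ((-1)·(-1) + (0)·(0) + (-1)·(-1) + (2)·(2)) / 3 = 6/3 = 2
  S[X_1,X_2] = ((-1)·(-3) + (0)·(-2) + (-1)·(1) + (2)·(4)) / 3 = 10/3 = 3.3333
  S[X_2,X_2] = ((-3)·(-3) + (-2)·(-2) + (1)·(1) + (4)·(4)) / 3 = 30/3 = 10

S is symmetric (S[j,i] = S[i,j]). Assembling:

S = [[2, 3.3333],
 [3.3333, 10]]


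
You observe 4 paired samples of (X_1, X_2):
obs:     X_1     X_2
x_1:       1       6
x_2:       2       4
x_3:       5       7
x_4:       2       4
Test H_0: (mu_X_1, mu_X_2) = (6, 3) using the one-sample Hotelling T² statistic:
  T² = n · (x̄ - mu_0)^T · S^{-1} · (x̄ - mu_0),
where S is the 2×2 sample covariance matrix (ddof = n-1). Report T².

Step 1 — sample mean vector:
  mean(X_1) = (1 + 2 + 5 + 2) / 4 = 10/4 = 2.5
  mean(X_2) = (6 + 4 + 7 + 4) / 4 = 21/4 = 5.25
  x̄ = (2.5, 5.25),  deviation x̄ - mu_0 = (2.5, 5.25) - (6, 3) = (-3.5, 2.25).

Step 2 — sample covariance matrix, S[i,j] = (1/(n-1)) · Σ_k (x_{k,i} - mean_i) · (x_{k,j} - mean_j), divisor n-1 = 3:
  S[X_1,X_1] = ((-1.5)·(-1.5) + (-0.5)·(-0.5) + (2.5)·(2.5) + (-0.5)·(-0.5)) / 3 = 9/3 = 3
  S[X_1,X_2] = ((-1.5)·(0.75) + (-0.5)·(-1.25) + (2.5)·(1.75) + (-0.5)·(-1.25)) / 3 = 4.5/3 = 1.5
  S[X_2,X_2] = ((0.75)·(0.75) + (-1.25)·(-1.25) + (1.75)·(1.75) + (-1.25)·(-1.25)) / 3 = 6.75/3 = 2.25
  S = [[3, 1.5],
 [1.5, 2.25]].

Step 3 — invert S. det(S) = 3·2.25 - (1.5)² = 4.5.
  S^{-1} = (1/det) · [[d, -b], [-b, a]] = [[0.5, -0.3333],
 [-0.3333, 0.6667]].

Step 4 — quadratic form (x̄ - mu_0)^T · S^{-1} · (x̄ - mu_0):
  S^{-1} · (x̄ - mu_0) = (-2.5, 2.6667),
  (x̄ - mu_0)^T · [...] = (-3.5)·(-2.5) + (2.25)·(2.6667) = 14.75.

Step 5 — scale by n: T² = 4 · 14.75 = 59.

T² ≈ 59


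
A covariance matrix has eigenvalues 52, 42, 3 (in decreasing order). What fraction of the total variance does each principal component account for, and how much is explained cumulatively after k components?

Step 1 — total variance = trace(Sigma) = Σ λ_i = 52 + 42 + 3 = 97.

Step 2 — fraction explained by component i = λ_i / Σ λ:
  PC1: 52/97 = 0.5361
  PC2: 42/97 = 0.433
  PC3: 3/97 = 0.0309

Step 3 — cumulative fraction after k components = (λ_1 + ... + λ_k) / Σ λ:
  k = 1: 52/97 = 0.5361
  k = 2: (52 + 42)/97 = 94/97 = 0.9691
  k = 3: (52 + 42 + 3)/97 = 97/97 = 1

Summary (fraction, with percent):

explained: PC1 0.5361 (53.61%), PC2 0.433 (43.3%), PC3 0.0309 (3.09%);  cumulative: 0.5361, 0.9691, 1


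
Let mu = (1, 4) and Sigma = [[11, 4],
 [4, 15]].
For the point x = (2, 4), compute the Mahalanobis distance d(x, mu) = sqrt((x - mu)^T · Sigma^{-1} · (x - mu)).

Step 1 — centre the observation: (x - mu) = (1, 0).

Step 2 — invert Sigma. det(Sigma) = 11·15 - (4)² = 149.
  Sigma^{-1} = (1/det) · [[d, -b], [-b, a]] = [[0.1007, -0.0268],
 [-0.0268, 0.0738]].

Step 3 — form the quadratic (x - mu)^T · Sigma^{-1} · (x - mu):
  Sigma^{-1} · (x - mu) = (0.1007, -0.0268).
  (x - mu)^T · [Sigma^{-1} · (x - mu)] = (1)·(0.1007) + (0)·(-0.0268) = 0.1007.

Step 4 — take square root: d = √(0.1007) ≈ 0.3173.

d(x, mu) = √(0.1007) ≈ 0.3173


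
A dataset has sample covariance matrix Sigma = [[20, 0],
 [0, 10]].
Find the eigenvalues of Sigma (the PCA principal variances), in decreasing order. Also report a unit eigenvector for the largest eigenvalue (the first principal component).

Step 1 — characteristic polynomial of 2×2 Sigma:
  det(Sigma - λI) = λ² - trace · λ + det = 0.
  trace = 20 + 10 = 30, det = 20·10 - (0)² = 200.
Step 2 — discriminant:
  Δ = trace² - 4·det = 900 - 800 = 100.
Step 3 — eigenvalues:
  λ = (trace ± √Δ)/2 = (30 ± 10)/2,
  λ_1 = 20,  λ_2 = 10.

Step 4 — unit eigenvector for λ_1: Sigma is diagonal, so its eigenvectors are the coordinate axes. λ_1 = 20 is the diagonal entry on the first coordinate axis, hence
  v_1 = (1, 0) (||v_1|| = 1).

λ_1 = 20,  λ_2 = 10;  v_1 ≈ (1, 0)


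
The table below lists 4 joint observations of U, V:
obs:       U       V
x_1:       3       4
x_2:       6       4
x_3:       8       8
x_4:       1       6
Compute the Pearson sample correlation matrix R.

Step 1 — column means:
  mean(U) = (3 + 6 + 8 + 1) / 4 = 18/4 = 4.5
  mean(V) = (4 + 4 + 8 + 6) / 4 = 22/4 = 5.5

Step 2 — sample variances and covariances s[i,j] = (1/(n-1)) · Σ_k (x_{k,i} - mean_i) · (x_{k,j} - mean_j), with n-1 = 3:
  s[U,U] = ((-1.5)·(-1.5) + (1.5)·(1.5) + (3.5)·(3.5) + (-3.5)·(-3.5)) / 3 = 29/3 = 9.6667
  s[U,V] = ((-1.5)·(-1.5) + (1.5)·(-1.5) + (3.5)·(2.5) + (-3.5)·(0.5)) / 3 = 7/3 = 2.3333
  s[V,V] = ((-1.5)·(-1.5) + (-1.5)·(-1.5) + (2.5)·(2.5) + (0.5)·(0.5)) / 3 = 11/3 = 3.6667
  Sample standard deviations s_i = √(s[i,i]):
  s(U) = √(9.6667) = 3.1091
  s(V) = √(3.6667) = 1.9149

Step 3 — r_{ij} = s_{ij} / (s_i · s_j):
  r[U,U] = 1 (diagonal).
  r[U,V] = 2.3333 / (3.1091 · 1.9149) = 2.3333 / 5.9535 = 0.3919
  r[V,V] = 1 (diagonal).

R is symmetric with unit diagonal. Assembling:

R = [[1, 0.3919],
 [0.3919, 1]]


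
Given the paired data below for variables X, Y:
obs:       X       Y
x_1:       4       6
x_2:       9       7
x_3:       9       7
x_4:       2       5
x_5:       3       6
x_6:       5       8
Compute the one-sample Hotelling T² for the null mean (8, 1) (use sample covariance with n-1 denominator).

Step 1 — sample mean vector:
  mean(X) = (4 + 9 + 9 + 2 + 3 + 5) / 6 = 32/6 = 5.3333
  mean(Y) = (6 + 7 + 7 + 5 + 6 + 8) / 6 = 39/6 = 6.5
  x̄ = (5.3333, 6.5),  deviation x̄ - mu_0 = (5.3333, 6.5) - (8, 1) = (-2.6667, 5.5).

Step 2 — sample covariance matrix, S[i,j] = (1/(n-1)) · Σ_k (x_{k,i} - mean_i) · (x_{k,j} - mean_j), divisor n-1 = 5:
  S[X,X] = ((-1.3333)·(-1.3333) + (3.6667)·(3.6667) + (3.6667)·(3.6667) + (-3.3333)·(-3.3333) + (-2.3333)·(-2.3333) + (-0.3333)·(-0.3333)) / 5 = 45.3333/5 = 9.0667
  S[X,Y] = ((-1.3333)·(-0.5) + (3.6667)·(0.5) + (3.6667)·(0.5) + (-3.3333)·(-1.5) + (-2.3333)·(-0.5) + (-0.3333)·(1.5)) / 5 = 10/5 = 2
  S[Y,Y] = ((-0.5)·(-0.5) + (0.5)·(0.5) + (0.5)·(0.5) + (-1.5)·(-1.5) + (-0.5)·(-0.5) + (1.5)·(1.5)) / 5 = 5.5/5 = 1.1
  S = [[9.0667, 2],
 [2, 1.1]].

Step 3 — invert S. det(S) = 9.0667·1.1 - (2)² = 5.9733.
  S^{-1} = (1/det) · [[d, -b], [-b, a]] = [[0.1842, -0.3348],
 [-0.3348, 1.5179]].

Step 4 — quadratic form (x̄ - mu_0)^T · S^{-1} · (x̄ - mu_0):
  S^{-1} · (x̄ - mu_0) = (-2.3326, 9.2411),
  (x̄ - mu_0)^T · [...] = (-2.6667)·(-2.3326) + (5.5)·(9.2411) = 57.0461.

Step 5 — scale by n: T² = 6 · 57.0461 = 342.2768.

T² ≈ 342.2768


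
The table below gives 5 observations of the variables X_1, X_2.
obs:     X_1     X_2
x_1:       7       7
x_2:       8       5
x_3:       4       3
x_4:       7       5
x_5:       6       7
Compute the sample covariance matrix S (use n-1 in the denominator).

Step 1 — column means:
  mean(X_1) = (7 + 8 + 4 + 7 + 6) / 5 = 32/5 = 6.4
  mean(X_2) = (7 + 5 + 3 + 5 + 7) / 5 = 27/5 = 5.4

Step 2 — sample covariance S[i,j] = (1/(n-1)) · Σ_k (x_{k,i} - mean_i) · (x_{k,j} - mean_j), with n-1 = 4.
  S[X_1,X_1] = ((0.6)·(0.6) + (1.6)·(1.6) + (-2.4)·(-2.4) + (0.6)·(0.6) + (-0.4)·(-0.4)) / 4 = 9.2/4 = 2.3
  S[X_1,X_2] = ((0.6)·(1.6) + (1.6)·(-0.4) + (-2.4)·(-2.4) + (0.6)·(-0.4) + (-0.4)·(1.6)) / 4 = 5.2/4 = 1.3
  S[X_2,X_2] = ((1.6)·(1.6) + (-0.4)·(-0.4) + (-2.4)·(-2.4) + (-0.4)·(-0.4) + (1.6)·(1.6)) / 4 = 11.2/4 = 2.8

S is symmetric (S[j,i] = S[i,j]). Assembling:

S = [[2.3, 1.3],
 [1.3, 2.8]]
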